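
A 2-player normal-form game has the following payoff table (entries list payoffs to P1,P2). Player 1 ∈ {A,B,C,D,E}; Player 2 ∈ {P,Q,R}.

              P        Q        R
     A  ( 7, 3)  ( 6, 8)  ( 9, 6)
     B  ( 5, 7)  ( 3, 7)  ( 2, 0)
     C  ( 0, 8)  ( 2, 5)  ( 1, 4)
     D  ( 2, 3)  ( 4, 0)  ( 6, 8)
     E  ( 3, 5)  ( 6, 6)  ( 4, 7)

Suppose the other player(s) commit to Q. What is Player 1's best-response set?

P1 best: {A,E}

u_1(A vs Q) = 6
u_1(B vs Q) = 3
u_1(C vs Q) = 2
u_1(D vs Q) = 4
u_1(E vs Q) = 6
max payoff 6 at {A,E}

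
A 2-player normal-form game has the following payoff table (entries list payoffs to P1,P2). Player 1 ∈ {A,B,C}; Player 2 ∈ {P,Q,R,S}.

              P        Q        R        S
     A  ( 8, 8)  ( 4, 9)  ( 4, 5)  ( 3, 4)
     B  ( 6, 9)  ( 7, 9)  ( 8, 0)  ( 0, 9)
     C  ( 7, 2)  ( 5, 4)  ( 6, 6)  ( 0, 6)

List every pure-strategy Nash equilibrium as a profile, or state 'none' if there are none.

Nash profiles: (B,Q)

(A,P): not NE [P2→Q gives 9>8]
(A,Q): not NE [P1→B gives 7>4]
(A,R): not NE [P1→B gives 8>4; P2→Q gives 9>5]
(A,S): not NE [P2→Q gives 9>4]
(B,P): not NE [P1→A gives 8>6]
(B,Q): NE
(B,R): not NE [P2→S gives 9>0]
(B,S): not NE [P1→A gives 3>0]
(C,P): not NE [P1→A gives 8>7; P2→S gives 6>2]
(C,Q): not NE [P1→B gives 7>5; P2→S gives 6>4]
(C,R): not NE [P1→B gives 8>6]
(C,S): not NE [P1→A gives 3>0]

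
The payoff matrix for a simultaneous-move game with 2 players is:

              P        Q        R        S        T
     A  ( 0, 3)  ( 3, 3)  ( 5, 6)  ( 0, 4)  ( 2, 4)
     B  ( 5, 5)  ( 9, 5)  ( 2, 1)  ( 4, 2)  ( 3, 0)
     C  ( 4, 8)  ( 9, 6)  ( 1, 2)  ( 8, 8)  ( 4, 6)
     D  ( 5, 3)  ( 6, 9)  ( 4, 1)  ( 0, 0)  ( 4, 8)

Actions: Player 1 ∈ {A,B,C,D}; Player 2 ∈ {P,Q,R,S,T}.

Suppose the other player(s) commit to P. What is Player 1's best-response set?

u_1(A vs P) = 0
u_1(B vs P) = 5
u_1(C vs P) = 4
u_1(D vs P) = 5
max payoff 5 at {B,D}

argmax u_1 = {B,D}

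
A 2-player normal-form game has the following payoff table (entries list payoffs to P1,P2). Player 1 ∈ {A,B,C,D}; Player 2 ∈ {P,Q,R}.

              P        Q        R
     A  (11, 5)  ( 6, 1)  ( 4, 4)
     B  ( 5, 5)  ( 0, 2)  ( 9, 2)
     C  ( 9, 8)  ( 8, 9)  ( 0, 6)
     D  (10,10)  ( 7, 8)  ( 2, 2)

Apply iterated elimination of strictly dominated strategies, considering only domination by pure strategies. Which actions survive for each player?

P2 drop R (P beats it: A:5>4 B:5>2 C:8>6 D:10>2)
P1 drop B (A beats it: P:11>5 Q:6>0)
P1→{A,C,D} P2→{P,Q}

Remaining: P1:{A,C,D} P2:{P,Q}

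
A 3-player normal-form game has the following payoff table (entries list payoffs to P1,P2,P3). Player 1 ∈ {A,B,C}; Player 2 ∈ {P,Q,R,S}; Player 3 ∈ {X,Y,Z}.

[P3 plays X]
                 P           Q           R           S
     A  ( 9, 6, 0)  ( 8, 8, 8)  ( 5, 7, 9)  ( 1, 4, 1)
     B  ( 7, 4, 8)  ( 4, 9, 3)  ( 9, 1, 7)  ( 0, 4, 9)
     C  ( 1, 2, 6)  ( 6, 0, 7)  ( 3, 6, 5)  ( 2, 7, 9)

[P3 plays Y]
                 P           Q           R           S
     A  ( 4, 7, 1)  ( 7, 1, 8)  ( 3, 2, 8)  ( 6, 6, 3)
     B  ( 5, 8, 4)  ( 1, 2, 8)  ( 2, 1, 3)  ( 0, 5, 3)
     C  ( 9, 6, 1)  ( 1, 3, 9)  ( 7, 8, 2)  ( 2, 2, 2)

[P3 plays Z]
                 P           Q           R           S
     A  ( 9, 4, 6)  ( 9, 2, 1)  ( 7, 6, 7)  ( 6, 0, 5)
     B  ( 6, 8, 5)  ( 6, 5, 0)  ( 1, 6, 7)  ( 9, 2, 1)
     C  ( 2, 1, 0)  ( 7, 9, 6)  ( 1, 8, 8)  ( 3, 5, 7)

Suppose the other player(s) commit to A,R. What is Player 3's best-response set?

u_3(X vs A,R) = 9
u_3(Y vs A,R) = 8
u_3(Z vs A,R) = 7
max payoff 9 at {X}

BR_3 = {X}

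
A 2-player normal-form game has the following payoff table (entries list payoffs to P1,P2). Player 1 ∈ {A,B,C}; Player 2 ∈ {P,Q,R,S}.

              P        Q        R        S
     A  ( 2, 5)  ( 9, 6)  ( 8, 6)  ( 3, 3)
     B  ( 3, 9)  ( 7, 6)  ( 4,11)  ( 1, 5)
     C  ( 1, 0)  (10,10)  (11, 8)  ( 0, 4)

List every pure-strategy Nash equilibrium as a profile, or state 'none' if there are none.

(A,P): not NE [P1→B gives 3>2; P2→R gives 6>5]
(A,Q): not NE [P1→C gives 10>9]
(A,R): not NE [P1→C gives 11>8]
(A,S): not NE [P2→R gives 6>3]
(B,P): not NE [P2→R gives 11>9]
(B,Q): not NE [P1→C gives 10>7; P2→R gives 11>6]
(B,R): not NE [P1→C gives 11>4]
(B,S): not NE [P1→A gives 3>1; P2→R gives 11>5]
(C,P): not NE [P1→B gives 3>1; P2→Q gives 10>0]
(C,Q): NE
(C,R): not NE [P2→Q gives 10>8]
(C,S): not NE [P1→A gives 3>0; P2→Q gives 10>4]

NE set: (C,Q)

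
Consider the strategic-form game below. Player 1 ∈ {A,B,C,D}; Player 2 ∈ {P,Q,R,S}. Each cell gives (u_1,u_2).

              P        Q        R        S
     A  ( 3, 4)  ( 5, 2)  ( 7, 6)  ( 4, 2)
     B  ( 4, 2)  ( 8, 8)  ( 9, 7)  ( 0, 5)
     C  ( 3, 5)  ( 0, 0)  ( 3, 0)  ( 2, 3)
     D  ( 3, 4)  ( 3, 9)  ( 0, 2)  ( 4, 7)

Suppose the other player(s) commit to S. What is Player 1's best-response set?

u_1(A vs S) = 4
u_1(B vs S) = 0
u_1(C vs S) = 2
u_1(D vs S) = 4
max payoff 4 at {A,D}

argmax u_1 = {A,D}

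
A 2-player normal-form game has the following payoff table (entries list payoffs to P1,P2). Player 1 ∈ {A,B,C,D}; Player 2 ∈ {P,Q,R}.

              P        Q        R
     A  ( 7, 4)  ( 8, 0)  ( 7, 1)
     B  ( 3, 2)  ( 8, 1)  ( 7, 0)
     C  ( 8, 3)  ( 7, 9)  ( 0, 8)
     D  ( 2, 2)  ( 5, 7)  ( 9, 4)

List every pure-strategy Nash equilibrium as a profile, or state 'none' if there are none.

(A,P): not NE [P1→C gives 8>7]
(A,Q): not NE [P2→P gives 4>0]
(A,R): not NE [P1→D gives 9>7; P2→P gives 4>1]
(B,P): not NE [P1→C gives 8>3]
(B,Q): not NE [P2→P gives 2>1]
(B,R): not NE [P1→D gives 9>7; P2→P gives 2>0]
(C,P): not NE [P2→Q gives 9>3]
(C,Q): not NE [P1→B gives 8>7]
(C,R): not NE [P1→D gives 9>0; P2→Q gives 9>8]
(D,P): not NE [P1→C gives 8>2; P2→Q gives 7>2]
(D,Q): not NE [P1→B gives 8>5]
(D,R): not NE [P2→Q gives 7>4]

No pure NE.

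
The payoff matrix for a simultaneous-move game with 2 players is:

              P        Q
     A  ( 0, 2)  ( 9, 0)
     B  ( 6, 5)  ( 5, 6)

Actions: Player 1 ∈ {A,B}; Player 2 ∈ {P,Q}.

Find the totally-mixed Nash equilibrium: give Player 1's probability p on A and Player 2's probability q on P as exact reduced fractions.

P1 indiff ⇒ q·0+(1-q)·9 = q·6+(1-q)·5 ⇒ q(-6) = (1-q)(-4) ⇒ q = 2/5
P2 indiff ⇒ p·2+(1-p)·5 = p·0+(1-p)·6 ⇒ p(2) = (1-p)(1) ⇒ p = 1/3

P1 mixes 1/3 on A; P2 mixes 2/5 on P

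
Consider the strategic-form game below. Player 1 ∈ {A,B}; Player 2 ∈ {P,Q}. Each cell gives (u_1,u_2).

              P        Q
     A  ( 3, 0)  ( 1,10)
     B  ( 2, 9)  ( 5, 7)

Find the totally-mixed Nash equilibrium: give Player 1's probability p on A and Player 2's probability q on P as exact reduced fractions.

p=1/6, q=4/5

P1 indiff ⇒ q·3+(1-q)·1 = q·2+(1-q)·5 ⇒ q(1) = (1-q)(4) ⇒ q = 4/5
P2 indiff ⇒ p·0+(1-p)·9 = p·10+(1-p)·7 ⇒ p(-10) = (1-p)(-2) ⇒ p = 1/6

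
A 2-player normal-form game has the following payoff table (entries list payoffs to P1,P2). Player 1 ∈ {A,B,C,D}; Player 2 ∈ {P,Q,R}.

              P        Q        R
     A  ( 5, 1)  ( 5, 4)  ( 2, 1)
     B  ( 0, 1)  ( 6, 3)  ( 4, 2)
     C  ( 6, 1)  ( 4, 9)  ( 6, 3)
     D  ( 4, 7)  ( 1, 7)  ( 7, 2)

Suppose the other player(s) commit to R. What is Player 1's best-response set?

u_1(A vs R) = 2
u_1(B vs R) = 4
u_1(C vs R) = 6
u_1(D vs R) = 7
max payoff 7 at {D}

BR_1 = {D}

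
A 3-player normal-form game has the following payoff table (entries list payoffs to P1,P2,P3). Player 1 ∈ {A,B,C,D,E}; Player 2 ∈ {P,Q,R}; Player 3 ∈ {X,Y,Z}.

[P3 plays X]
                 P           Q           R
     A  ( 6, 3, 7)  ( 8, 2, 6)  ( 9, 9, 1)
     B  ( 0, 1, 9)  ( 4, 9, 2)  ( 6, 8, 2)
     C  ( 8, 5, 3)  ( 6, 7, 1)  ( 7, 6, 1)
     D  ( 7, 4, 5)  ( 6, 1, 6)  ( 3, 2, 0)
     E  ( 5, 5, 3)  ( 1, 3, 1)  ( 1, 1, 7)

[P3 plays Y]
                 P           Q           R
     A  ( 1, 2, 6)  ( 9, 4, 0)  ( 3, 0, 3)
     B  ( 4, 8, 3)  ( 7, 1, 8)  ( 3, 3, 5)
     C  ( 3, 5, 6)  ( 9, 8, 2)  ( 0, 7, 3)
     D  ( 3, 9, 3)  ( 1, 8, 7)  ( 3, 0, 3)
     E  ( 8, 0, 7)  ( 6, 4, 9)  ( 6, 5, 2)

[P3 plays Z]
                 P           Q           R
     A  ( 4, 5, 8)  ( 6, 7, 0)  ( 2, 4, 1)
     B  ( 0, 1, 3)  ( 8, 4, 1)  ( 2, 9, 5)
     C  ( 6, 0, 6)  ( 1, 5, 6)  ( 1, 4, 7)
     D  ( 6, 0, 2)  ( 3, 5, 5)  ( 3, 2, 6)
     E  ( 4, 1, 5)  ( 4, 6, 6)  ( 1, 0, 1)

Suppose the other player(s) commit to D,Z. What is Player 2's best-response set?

P2 best: {Q}

u_2(P vs D,Z) = 0
u_2(Q vs D,Z) = 5
u_2(R vs D,Z) = 2
max payoff 5 at {Q}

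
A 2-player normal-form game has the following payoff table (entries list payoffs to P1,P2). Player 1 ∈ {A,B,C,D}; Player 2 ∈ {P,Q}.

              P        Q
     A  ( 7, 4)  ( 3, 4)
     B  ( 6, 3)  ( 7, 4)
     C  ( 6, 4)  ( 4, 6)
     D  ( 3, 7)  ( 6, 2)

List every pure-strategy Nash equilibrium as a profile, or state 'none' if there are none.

(A,P): NE
(A,Q): not NE [P1→B gives 7>3]
(B,P): not NE [P1→A gives 7>6; P2→Q gives 4>3]
(B,Q): NE
(C,P): not NE [P1→A gives 7>6; P2→Q gives 6>4]
(C,Q): not NE [P1→B gives 7>4]
(D,P): not NE [P1→A gives 7>3]
(D,Q): not NE [P1→B gives 7>6; P2→P gives 7>2]

NE set: (A,P), (B,Q)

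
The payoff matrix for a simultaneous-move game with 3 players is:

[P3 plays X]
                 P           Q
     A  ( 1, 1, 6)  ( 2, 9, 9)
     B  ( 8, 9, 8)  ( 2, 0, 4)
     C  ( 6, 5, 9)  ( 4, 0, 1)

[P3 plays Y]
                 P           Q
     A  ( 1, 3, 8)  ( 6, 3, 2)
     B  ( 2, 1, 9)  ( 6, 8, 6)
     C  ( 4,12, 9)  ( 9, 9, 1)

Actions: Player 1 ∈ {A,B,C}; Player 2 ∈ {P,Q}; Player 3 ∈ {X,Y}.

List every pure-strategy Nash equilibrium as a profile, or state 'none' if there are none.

NE set: (C,P,Y)

(A,P,X): not NE [P1→B gives 8>1; P2→Q gives 9>1; P3→Y gives 8>6]
(A,P,Y): not NE [P1→C gives 4>1]
(A,Q,X): not NE [P1→C gives 4>2]
(A,Q,Y): not NE [P1→C gives 9>6; P3→X gives 9>2]
(B,P,X): not NE [P3→Y gives 9>8]
(B,P,Y): not NE [P1→C gives 4>2; P2→Q gives 8>1]
(B,Q,X): not NE [P1→C gives 4>2; P2→P gives 9>0; P3→Y gives 6>4]
(B,Q,Y): not NE [P1→C gives 9>6]
(C,P,X): not NE [P1→B gives 8>6]
(C,P,Y): NE
(C,Q,X): not NE [P2→P gives 5>0]
(C,Q,Y): not NE [P2→P gives 12>9]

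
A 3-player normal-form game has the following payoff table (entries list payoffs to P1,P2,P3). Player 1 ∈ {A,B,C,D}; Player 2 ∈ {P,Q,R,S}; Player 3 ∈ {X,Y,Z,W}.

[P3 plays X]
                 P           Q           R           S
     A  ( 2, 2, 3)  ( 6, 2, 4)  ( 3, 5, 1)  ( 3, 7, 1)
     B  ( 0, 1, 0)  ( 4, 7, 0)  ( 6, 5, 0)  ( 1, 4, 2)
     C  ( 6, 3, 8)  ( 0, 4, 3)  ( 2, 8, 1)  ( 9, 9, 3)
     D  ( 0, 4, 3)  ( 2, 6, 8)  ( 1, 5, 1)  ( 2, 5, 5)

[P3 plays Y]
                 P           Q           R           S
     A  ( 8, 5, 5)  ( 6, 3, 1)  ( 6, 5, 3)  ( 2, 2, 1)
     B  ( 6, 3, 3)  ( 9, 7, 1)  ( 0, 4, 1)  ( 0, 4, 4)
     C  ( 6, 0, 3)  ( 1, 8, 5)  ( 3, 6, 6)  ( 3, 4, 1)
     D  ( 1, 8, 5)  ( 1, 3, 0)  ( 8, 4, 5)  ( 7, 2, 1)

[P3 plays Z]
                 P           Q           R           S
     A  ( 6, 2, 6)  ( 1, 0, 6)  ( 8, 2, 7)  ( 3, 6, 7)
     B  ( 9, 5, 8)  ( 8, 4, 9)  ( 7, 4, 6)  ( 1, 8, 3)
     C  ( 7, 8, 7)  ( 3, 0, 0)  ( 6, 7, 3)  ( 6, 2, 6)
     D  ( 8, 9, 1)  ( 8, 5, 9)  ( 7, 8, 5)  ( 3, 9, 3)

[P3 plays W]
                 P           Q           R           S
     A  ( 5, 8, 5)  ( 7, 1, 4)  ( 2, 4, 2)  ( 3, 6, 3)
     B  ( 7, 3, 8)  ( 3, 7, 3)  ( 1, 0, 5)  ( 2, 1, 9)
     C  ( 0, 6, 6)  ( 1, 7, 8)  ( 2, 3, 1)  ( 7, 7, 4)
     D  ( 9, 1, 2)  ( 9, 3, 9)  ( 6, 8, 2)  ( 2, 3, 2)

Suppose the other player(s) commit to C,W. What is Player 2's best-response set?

u_2(P vs C,W) = 6
u_2(Q vs C,W) = 7
u_2(R vs C,W) = 3
u_2(S vs C,W) = 7
max payoff 7 at {Q,S}

BR_2 = {Q,S}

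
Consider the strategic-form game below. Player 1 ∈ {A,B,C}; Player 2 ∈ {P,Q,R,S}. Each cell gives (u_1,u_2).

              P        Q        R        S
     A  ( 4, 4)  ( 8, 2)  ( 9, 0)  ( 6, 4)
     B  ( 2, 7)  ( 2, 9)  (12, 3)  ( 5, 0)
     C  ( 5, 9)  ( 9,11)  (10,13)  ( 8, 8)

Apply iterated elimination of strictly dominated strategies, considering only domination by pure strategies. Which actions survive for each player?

P1 drop A (C beats it: P:5>4 Q:9>8 R:10>9 S:8>6)
P2 drop P (Q beats it: B:9>7 C:11>9)
P2 drop S (Q beats it: B:9>0 C:11>8)
P1→{B,C} P2→{Q,R}

Remaining: P1:{B,C} P2:{Q,R}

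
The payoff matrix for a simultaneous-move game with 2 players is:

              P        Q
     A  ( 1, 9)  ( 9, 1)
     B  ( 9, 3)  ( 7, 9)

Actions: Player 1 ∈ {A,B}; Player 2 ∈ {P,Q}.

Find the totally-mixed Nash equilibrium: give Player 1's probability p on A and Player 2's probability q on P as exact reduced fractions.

p=3/7, q=1/5

P1 indiff ⇒ q·1+(1-q)·9 = q·9+(1-q)·7 ⇒ q(-8) = (1-q)(-2) ⇒ q = 1/5
P2 indiff ⇒ p·9+(1-p)·3 = p·1+(1-p)·9 ⇒ p(8) = (1-p)(6) ⇒ p = 3/7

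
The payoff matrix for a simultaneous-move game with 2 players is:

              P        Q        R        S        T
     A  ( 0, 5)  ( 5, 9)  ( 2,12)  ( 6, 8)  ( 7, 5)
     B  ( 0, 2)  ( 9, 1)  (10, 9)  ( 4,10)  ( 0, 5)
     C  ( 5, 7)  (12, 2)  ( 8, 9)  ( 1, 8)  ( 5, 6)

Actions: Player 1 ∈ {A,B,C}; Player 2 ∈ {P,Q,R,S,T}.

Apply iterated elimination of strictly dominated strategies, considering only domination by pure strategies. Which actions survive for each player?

Survivors P1:{A,B} P2:{R,S}

P2 drop P (R beats it: A:12>5 B:9>2 C:9>7)
P2 drop Q (R beats it: A:12>9 B:9>1 C:9>2)
P2 drop T (R beats it: A:12>5 B:9>5 C:9>6)
P1 drop C (B beats it: R:10>8 S:4>1)
P1→{A,B} P2→{R,S}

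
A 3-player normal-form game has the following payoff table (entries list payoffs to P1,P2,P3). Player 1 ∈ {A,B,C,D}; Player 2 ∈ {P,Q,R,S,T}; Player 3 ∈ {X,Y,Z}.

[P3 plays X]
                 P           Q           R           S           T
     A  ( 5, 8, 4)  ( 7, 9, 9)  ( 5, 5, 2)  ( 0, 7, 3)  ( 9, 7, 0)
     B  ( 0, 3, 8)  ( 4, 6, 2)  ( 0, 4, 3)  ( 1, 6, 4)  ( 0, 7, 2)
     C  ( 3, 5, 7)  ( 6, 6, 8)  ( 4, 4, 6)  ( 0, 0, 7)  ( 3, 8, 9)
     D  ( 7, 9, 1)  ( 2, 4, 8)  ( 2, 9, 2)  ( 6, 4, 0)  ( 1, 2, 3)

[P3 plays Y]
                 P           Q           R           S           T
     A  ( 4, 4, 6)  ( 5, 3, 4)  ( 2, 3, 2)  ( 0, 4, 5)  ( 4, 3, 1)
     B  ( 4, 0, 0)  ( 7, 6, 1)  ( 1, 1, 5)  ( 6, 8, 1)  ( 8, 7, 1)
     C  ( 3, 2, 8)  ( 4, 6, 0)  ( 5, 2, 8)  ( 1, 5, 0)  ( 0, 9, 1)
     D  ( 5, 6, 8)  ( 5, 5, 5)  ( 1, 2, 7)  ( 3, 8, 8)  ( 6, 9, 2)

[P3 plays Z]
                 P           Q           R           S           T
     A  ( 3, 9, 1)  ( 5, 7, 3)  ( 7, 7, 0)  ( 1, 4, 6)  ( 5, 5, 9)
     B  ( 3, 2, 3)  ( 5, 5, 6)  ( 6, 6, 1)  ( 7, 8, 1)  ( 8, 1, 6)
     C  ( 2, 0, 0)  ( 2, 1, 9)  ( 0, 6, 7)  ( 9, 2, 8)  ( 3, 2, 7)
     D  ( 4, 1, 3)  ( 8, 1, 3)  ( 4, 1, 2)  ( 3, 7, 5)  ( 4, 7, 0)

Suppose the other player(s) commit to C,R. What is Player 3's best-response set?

u_3(X vs C,R) = 6
u_3(Y vs C,R) = 8
u_3(Z vs C,R) = 7
max payoff 8 at {Y}

argmax u_3 = {Y}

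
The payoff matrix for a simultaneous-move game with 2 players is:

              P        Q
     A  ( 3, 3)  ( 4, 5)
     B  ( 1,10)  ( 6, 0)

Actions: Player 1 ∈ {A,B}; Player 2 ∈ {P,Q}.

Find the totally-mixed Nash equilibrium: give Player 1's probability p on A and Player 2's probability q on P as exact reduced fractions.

P1 indiff ⇒ q·3+(1-q)·4 = q·1+(1-q)·6 ⇒ q(2) = (1-q)(2) ⇒ q = 1/2
P2 indiff ⇒ p·3+(1-p)·10 = p·5+(1-p)·0 ⇒ p(-2) = (1-p)(-10) ⇒ p = 5/6

(p,q) = (5/6, 1/2)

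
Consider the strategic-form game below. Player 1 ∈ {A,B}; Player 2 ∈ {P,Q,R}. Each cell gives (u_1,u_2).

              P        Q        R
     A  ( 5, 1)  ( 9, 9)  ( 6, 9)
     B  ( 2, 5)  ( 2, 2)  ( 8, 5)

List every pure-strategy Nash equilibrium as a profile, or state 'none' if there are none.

(A,P): not NE [P2→R gives 9>1]
(A,Q): NE
(A,R): not NE [P1→B gives 8>6]
(B,P): not NE [P1→A gives 5>2]
(B,Q): not NE [P1→A gives 9>2; P2→R gives 5>2]
(B,R): NE

Nash profiles: (A,Q), (B,R)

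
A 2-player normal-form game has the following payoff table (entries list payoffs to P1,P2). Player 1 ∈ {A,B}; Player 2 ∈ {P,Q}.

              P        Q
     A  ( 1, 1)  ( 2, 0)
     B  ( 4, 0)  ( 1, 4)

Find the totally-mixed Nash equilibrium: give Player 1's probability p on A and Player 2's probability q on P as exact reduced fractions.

(p,q) = (4/5, 1/4)

P1 indiff ⇒ q·1+(1-q)·2 = q·4+(1-q)·1 ⇒ q(-3) = (1-q)(-1) ⇒ q = 1/4
P2 indiff ⇒ p·1+(1-p)·0 = p·0+(1-p)·4 ⇒ p(1) = (1-p)(4) ⇒ p = 4/5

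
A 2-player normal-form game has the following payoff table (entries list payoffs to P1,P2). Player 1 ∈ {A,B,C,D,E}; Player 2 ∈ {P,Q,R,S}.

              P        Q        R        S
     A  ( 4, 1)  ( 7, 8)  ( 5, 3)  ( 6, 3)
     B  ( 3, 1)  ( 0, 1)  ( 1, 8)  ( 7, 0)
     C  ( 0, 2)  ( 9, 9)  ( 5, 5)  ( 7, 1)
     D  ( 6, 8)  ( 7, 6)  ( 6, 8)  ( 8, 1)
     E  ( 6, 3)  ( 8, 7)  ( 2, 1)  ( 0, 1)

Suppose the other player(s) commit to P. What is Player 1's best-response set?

u_1(A vs P) = 4
u_1(B vs P) = 3
u_1(C vs P) = 0
u_1(D vs P) = 6
u_1(E vs P) = 6
max payoff 6 at {D,E}

argmax u_1 = {D,E}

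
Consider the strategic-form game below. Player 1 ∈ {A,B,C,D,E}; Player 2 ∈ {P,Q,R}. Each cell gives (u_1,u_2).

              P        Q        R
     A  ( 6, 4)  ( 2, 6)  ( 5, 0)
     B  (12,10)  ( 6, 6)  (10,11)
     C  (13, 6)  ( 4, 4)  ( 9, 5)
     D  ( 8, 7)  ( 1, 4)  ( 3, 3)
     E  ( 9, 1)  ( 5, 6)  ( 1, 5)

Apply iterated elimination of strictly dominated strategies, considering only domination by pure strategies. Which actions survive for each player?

P1 drop A (B beats it: P:12>6 Q:6>2 R:10>5)
P1 drop D (B beats it: P:12>8 Q:6>1 R:10>3)
P1 drop E (B beats it: P:12>9 Q:6>5 R:10>1)
P2 drop Q (P beats it: B:10>6 C:6>4)
P1→{B,C} P2→{P,R}

IESDS → P1:{B,C} P2:{P,R}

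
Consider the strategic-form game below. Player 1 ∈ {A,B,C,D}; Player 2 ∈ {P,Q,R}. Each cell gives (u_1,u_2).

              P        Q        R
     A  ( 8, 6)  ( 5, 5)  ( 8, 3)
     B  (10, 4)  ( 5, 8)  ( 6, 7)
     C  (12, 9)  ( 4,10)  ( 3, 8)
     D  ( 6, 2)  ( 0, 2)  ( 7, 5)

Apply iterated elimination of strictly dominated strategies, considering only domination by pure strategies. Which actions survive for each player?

P1 drop D (A beats it: P:8>6 Q:5>0 R:8>7)
P2 drop R (Q beats it: A:5>3 B:8>7 C:10>8)
P1→{A,B,C} P2→{P,Q}

Survivors P1:{A,B,C} P2:{P,Q}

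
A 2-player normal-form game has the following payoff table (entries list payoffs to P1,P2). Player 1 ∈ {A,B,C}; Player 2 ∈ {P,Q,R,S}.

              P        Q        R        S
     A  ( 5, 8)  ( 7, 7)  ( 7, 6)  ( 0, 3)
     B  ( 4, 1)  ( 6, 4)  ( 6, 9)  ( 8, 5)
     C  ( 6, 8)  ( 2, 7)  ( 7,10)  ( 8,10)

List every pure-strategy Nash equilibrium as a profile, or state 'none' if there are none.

NE set: (C,R), (C,S)

(A,P): not NE [P1→C gives 6>5]
(A,Q): not NE [P2→P gives 8>7]
(A,R): not NE [P2→P gives 8>6]
(A,S): not NE [P1→C gives 8>0; P2→P gives 8>3]
(B,P): not NE [P1→C gives 6>4; P2→R gives 9>1]
(B,Q): not NE [P1→A gives 7>6; P2→R gives 9>4]
(B,R): not NE [P1→C gives 7>6]
(B,S): not NE [P2→R gives 9>5]
(C,P): not NE [P2→S gives 10>8]
(C,Q): not NE [P1→A gives 7>2; P2→S gives 10>7]
(C,R): NE
(C,S): NE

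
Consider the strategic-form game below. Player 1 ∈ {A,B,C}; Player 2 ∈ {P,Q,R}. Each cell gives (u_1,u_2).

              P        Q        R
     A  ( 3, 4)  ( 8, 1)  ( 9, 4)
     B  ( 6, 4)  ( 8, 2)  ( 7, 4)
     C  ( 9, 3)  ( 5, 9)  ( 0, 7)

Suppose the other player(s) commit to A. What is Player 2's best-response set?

u_2(P vs A) = 4
u_2(Q vs A) = 1
u_2(R vs A) = 4
max payoff 4 at {P,R}

P2 best: {P,R}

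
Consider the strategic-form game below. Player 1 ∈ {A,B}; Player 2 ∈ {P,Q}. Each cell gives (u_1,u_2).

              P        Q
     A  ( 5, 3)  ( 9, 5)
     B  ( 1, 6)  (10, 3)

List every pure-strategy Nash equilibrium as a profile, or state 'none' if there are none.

(A,P): not NE [P2→Q gives 5>3]
(A,Q): not NE [P1→B gives 10>9]
(B,P): not NE [P1→A gives 5>1]
(B,Q): not NE [P2→P gives 6>3]

No pure NE.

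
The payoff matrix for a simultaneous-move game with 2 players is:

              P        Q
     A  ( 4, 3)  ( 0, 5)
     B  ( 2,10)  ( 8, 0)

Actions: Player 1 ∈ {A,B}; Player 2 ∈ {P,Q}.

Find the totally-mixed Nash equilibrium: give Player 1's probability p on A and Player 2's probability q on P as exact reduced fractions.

P1 mixes 5/6 on A; P2 mixes 4/5 on P

P1 indiff ⇒ q·4+(1-q)·0 = q·2+(1-q)·8 ⇒ q(2) = (1-q)(8) ⇒ q = 4/5
P2 indiff ⇒ p·3+(1-p)·10 = p·5+(1-p)·0 ⇒ p(-2) = (1-p)(-10) ⇒ p = 5/6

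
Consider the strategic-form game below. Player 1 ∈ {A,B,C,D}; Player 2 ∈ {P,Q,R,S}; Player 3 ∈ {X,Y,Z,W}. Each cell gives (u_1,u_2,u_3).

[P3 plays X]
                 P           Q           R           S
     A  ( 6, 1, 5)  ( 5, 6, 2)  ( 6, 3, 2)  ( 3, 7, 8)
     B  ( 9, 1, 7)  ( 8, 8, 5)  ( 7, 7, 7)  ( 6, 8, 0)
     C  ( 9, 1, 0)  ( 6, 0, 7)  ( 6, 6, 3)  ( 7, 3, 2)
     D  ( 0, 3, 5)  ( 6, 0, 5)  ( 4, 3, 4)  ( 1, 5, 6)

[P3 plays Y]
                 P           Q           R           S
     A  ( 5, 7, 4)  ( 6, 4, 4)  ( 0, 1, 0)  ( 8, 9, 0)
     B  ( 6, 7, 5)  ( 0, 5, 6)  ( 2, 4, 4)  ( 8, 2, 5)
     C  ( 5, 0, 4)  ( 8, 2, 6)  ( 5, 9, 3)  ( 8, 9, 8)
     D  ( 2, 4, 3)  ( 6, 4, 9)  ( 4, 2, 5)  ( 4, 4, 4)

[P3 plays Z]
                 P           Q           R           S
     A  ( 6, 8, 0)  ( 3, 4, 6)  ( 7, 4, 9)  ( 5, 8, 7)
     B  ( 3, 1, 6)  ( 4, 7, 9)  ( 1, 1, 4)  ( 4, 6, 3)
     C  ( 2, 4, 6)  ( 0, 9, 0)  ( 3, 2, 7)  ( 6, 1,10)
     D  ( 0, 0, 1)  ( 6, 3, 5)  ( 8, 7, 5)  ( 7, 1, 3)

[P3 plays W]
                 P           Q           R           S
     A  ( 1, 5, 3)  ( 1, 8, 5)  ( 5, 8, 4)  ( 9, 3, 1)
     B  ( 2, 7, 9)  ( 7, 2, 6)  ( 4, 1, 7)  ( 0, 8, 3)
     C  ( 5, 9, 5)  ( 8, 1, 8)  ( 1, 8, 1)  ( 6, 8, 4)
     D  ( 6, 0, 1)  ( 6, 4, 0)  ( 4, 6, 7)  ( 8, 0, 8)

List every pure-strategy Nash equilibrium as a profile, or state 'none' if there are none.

PSNE: ∅

(A,P,X): not NE [P1→C gives 9>6; P2→S gives 7>1]
(A,P,Y): not NE [P1→B gives 6>5; P2→S gives 9>7; P3→X gives 5>4]
(A,P,Z): not NE [P3→X gives 5>0]
(A,P,W): not NE [P1→D gives 6>1; P2→R gives 8>5; P3→X gives 5>3]
(A,Q,X): not NE [P1→B gives 8>5; P2→S gives 7>6; P3→Z gives 6>2]
(A,Q,Y): not NE [P1→C gives 8>6; P2→S gives 9>4; P3→Z gives 6>4]
(A,Q,Z): not NE [P1→D gives 6>3; P2→S gives 8>4]
(A,Q,W): not NE [P1→C gives 8>1; P3→Z gives 6>5]
(A,R,X): not NE [P1→B gives 7>6; P2→S gives 7>3; P3→Z gives 9>2]
(A,R,Y): not NE [P1→C gives 5>0; P2→S gives 9>1; P3→Z gives 9>0]
(A,R,Z): not NE [P1→D gives 8>7; P2→S gives 8>4]
(A,R,W): not NE [P3→Z gives 9>4]
(A,S,X): not NE [P1→C gives 7>3]
(A,S,Y): not NE [P3→X gives 8>0]
(A,S,Z): not NE [P1→D gives 7>5; P3→X gives 8>7]
(A,S,W): not NE [P2→R gives 8>3; P3→X gives 8>1]
(B,P,X): not NE [P2→S gives 8>1; P3→W gives 9>7]
(B,P,Y): not NE [P3→W gives 9>5]
(B,P,Z): not NE [P1→A gives 6>3; P2→Q gives 7>1; P3→W gives 9>6]
(B,P,W): not NE [P1→D gives 6>2; P2→S gives 8>7]
(B,Q,X): not NE [P3→Z gives 9>5]
(B,Q,Y): not NE [P1→C gives 8>0; P2→P gives 7>5; P3→Z gives 9>6]
(B,Q,Z): not NE [P1→D gives 6>4]
(B,Q,W): not NE [P1→C gives 8>7; P2→S gives 8>2; P3→Z gives 9>6]
(B,R,X): not NE [P2→S gives 8>7]
(B,R,Y): not NE [P1→C gives 5>2; P2→P gives 7>4; P3→W gives 7>4]
(B,R,Z): not NE [P1→D gives 8>1; P2→Q gives 7>1; P3→W gives 7>4]
(B,R,W): not NE [P1→A gives 5>4; P2→S gives 8>1]
(B,S,X): not NE [P1→C gives 7>6; P3→Y gives 5>0]
(B,S,Y): not NE [P2→P gives 7>2]
(B,S,Z): not NE [P1→D gives 7>4; P2→Q gives 7>6; P3→Y gives 5>3]
(B,S,W): not NE [P1→A gives 9>0; P3→Y gives 5>3]
(C,P,X): not NE [P2→R gives 6>1; P3→Z gives 6>0]
(C,P,Y): not NE [P1→B gives 6>5; P2→S gives 9>0; P3→Z gives 6>4]
(C,P,Z): not NE [P1→A gives 6>2; P2→Q gives 9>4]
(C,P,W): not NE [P1→D gives 6>5; P3→Z gives 6>5]
(C,Q,X): not NE [P1→B gives 8>6; P2→R gives 6>0; P3→W gives 8>7]
(C,Q,Y): not NE [P2→S gives 9>2; P3→W gives 8>6]
(C,Q,Z): not NE [P1→D gives 6>0; P3→W gives 8>0]
(C,Q,W): not NE [P2→P gives 9>1]
(C,R,X): not NE [P1→B gives 7>6; P3→Z gives 7>3]
(C,R,Y): not NE [P3→Z gives 7>3]
(C,R,Z): not NE [P1→D gives 8>3; P2→Q gives 9>2]
(C,R,W): not NE [P1→A gives 5>1; P2→P gives 9>8; P3→Z gives 7>1]
(C,S,X): not NE [P2→R gives 6>3; P3→Z gives 10>2]
(C,S,Y): not NE [P3→Z gives 10>8]
(C,S,Z): not NE [P1→D gives 7>6; P2→Q gives 9>1]
(C,S,W): not NE [P1→A gives 9>6; P2→P gives 9>8; P3→Z gives 10>4]
(D,P,X): not NE [P1→C gives 9>0; P2→S gives 5>3]
(D,P,Y): not NE [P1→B gives 6>2; P3→X gives 5>3]
(D,P,Z): not NE [P1→A gives 6>0; P2→R gives 7>0; P3→X gives 5>1]
(D,P,W): not NE [P2→R gives 6>0; P3→X gives 5>1]
(D,Q,X): not NE [P1→B gives 8>6; P2→S gives 5>0; P3→Y gives 9>5]
(D,Q,Y): not NE [P1→C gives 8>6]
(D,Q,Z): not NE [P2→R gives 7>3; P3→Y gives 9>5]
(D,Q,W): not NE [P1→C gives 8>6; P2→R gives 6>4; P3→Y gives 9>0]
(D,R,X): not NE [P1→B gives 7>4; P2→S gives 5>3; P3→W gives 7>4]
(D,R,Y): not NE [P1→C gives 5>4; P2→S gives 4>2; P3→W gives 7>5]
(D,R,Z): not NE [P3→W gives 7>5]
(D,R,W): not NE [P1→A gives 5>4]
(D,S,X): not NE [P1→C gives 7>1; P3→W gives 8>6]
(D,S,Y): not NE [P1→C gives 8>4; P3→W gives 8>4]
(D,S,Z): not NE [P2→R gives 7>1; P3→W gives 8>3]
(D,S,W): not NE [P1→A gives 9>8; P2→R gives 6>0]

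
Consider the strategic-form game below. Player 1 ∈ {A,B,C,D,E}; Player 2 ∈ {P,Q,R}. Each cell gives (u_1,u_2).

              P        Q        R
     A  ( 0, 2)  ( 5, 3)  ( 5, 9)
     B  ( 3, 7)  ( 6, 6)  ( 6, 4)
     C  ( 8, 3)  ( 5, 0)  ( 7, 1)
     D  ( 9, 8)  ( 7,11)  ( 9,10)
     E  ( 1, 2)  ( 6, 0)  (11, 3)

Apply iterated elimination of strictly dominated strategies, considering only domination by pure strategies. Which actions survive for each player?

IESDS → P1:{D,E} P2:{Q,R}

P1 drop A (B beats it: P:3>0 Q:6>5 R:6>5)
P1 drop B (D beats it: P:9>3 Q:7>6 R:9>6)
P1 drop C (D beats it: P:9>8 Q:7>5 R:9>7)
P2 drop P (R beats it: D:10>8 E:3>2)
P1→{D,E} P2→{Q,R}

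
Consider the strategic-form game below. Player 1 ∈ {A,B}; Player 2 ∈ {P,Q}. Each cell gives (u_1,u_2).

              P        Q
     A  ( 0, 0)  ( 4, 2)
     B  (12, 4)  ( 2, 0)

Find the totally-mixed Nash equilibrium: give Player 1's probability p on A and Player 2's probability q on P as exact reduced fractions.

p=2/3, q=1/7

P1 indiff ⇒ q·0+(1-q)·4 = q·12+(1-q)·2 ⇒ q(-12) = (1-q)(-2) ⇒ q = 1/7
P2 indiff ⇒ p·0+(1-p)·4 = p·2+(1-p)·0 ⇒ p(-2) = (1-p)(-4) ⇒ p = 2/3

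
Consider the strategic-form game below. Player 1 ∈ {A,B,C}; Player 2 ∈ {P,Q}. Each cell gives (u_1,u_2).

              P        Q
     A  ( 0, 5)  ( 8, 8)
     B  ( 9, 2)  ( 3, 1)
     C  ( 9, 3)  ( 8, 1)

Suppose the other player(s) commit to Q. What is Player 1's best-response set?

BR_1 = {A,C}

u_1(A vs Q) = 8
u_1(B vs Q) = 3
u_1(C vs Q) = 8
max payoff 8 at {A,C}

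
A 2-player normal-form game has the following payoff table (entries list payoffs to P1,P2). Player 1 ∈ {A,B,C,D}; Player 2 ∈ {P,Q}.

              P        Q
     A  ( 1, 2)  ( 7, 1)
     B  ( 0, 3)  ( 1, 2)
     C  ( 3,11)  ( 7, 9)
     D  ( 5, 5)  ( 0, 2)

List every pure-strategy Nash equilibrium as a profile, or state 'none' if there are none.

(A,P): not NE [P1→D gives 5>1]
(A,Q): not NE [P2→P gives 2>1]
(B,P): not NE [P1→D gives 5>0]
(B,Q): not NE [P1→C gives 7>1; P2→P gives 3>2]
(C,P): not NE [P1→D gives 5>3]
(C,Q): not NE [P2→P gives 11>9]
(D,P): NE
(D,Q): not NE [P1→C gives 7>0; P2→P gives 5>2]

PSNE = {(D,P)}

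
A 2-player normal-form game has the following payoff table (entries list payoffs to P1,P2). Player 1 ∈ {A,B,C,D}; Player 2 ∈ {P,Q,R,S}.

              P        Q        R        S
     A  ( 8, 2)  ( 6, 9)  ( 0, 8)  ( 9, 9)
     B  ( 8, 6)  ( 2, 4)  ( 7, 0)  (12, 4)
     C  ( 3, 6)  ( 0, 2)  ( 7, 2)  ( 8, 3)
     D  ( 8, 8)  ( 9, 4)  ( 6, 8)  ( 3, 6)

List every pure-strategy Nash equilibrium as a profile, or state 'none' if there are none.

(A,P): not NE [P2→S gives 9>2]
(A,Q): not NE [P1→D gives 9>6]
(A,R): not NE [P1→C gives 7>0; P2→S gives 9>8]
(A,S): not NE [P1→B gives 12>9]
(B,P): NE
(B,Q): not NE [P1→D gives 9>2; P2→P gives 6>4]
(B,R): not NE [P2→P gives 6>0]
(B,S): not NE [P2→P gives 6>4]
(C,P): not NE [P1→D gives 8>3]
(C,Q): not NE [P1→D gives 9>0; P2→P gives 6>2]
(C,R): not NE [P2→P gives 6>2]
(C,S): not NE [P1→B gives 12>8; P2→P gives 6>3]
(D,P): NE
(D,Q): not NE [P2→R gives 8>4]
(D,R): not NE [P1→C gives 7>6]
(D,S): not NE [P1→B gives 12>3; P2→R gives 8>6]

NE set: (B,P), (D,P)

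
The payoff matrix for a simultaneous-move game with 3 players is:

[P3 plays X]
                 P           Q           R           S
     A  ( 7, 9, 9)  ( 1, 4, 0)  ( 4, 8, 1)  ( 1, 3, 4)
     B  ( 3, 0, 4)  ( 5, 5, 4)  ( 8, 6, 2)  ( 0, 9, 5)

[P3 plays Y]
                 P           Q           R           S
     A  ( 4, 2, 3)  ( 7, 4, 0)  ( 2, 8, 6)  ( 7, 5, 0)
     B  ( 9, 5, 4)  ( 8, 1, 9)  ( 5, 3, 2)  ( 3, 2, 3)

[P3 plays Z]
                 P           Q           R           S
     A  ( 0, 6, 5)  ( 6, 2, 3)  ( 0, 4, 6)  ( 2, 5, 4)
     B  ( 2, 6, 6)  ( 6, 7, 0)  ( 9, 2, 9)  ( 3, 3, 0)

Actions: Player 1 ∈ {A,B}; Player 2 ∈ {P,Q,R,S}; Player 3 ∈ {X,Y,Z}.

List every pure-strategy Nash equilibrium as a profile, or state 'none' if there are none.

NE set: (A,P,X)

(A,P,X): NE
(A,P,Y): not NE [P1→B gives 9>4; P2→R gives 8>2; P3→X gives 9>3]
(A,P,Z): not NE [P1→B gives 2>0; P3→X gives 9>5]
(A,Q,X): not NE [P1→B gives 5>1; P2→P gives 9>4; P3→Z gives 3>0]
(A,Q,Y): not NE [P1→B gives 8>7; P2→R gives 8>4; P3→Z gives 3>0]
(A,Q,Z): not NE [P2→P gives 6>2]
(A,R,X): not NE [P1→B gives 8>4; P2→P gives 9>8; P3→Z gives 6>1]
(A,R,Y): not NE [P1→B gives 5>2]
(A,R,Z): not NE [P1→B gives 9>0; P2→P gives 6>4]
(A,S,X): not NE [P2→P gives 9>3]
(A,S,Y): not NE [P2→R gives 8>5; P3→Z gives 4>0]
(A,S,Z): not NE [P1→B gives 3>2; P2→P gives 6>5]
(B,P,X): not NE [P1→A gives 7>3; P2→S gives 9>0; P3→Z gives 6>4]
(B,P,Y): not NE [P3→Z gives 6>4]
(B,P,Z): not NE [P2→Q gives 7>6]
(B,Q,X): not NE [P2→S gives 9>5; P3→Y gives 9>4]
(B,Q,Y): not NE [P2→P gives 5>1]
(B,Q,Z): not NE [P3→Y gives 9>0]
(B,R,X): not NE [P2→S gives 9>6; P3→Z gives 9>2]
(B,R,Y): not NE [P2→P gives 5>3; P3→Z gives 9>2]
(B,R,Z): not NE [P2→Q gives 7>2]
(B,S,X): not NE [P1→A gives 1>0]
(B,S,Y): not NE [P1→A gives 7>3; P2→P gives 5>2; P3→X gives 5>3]
(B,S,Z): not NE [P2→Q gives 7>3; P3→X gives 5>0]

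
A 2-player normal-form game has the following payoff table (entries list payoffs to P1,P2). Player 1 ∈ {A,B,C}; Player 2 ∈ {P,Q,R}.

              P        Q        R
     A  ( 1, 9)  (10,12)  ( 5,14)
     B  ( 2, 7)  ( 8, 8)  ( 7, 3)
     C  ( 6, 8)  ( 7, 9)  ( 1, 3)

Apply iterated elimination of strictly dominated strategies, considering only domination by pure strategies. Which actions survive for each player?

Remaining: P1:{A,B} P2:{Q,R}

P2 drop P (Q beats it: A:12>9 B:8>7 C:9>8)
P1 drop C (A beats it: Q:10>7 R:5>1)
P1→{A,B} P2→{Q,R}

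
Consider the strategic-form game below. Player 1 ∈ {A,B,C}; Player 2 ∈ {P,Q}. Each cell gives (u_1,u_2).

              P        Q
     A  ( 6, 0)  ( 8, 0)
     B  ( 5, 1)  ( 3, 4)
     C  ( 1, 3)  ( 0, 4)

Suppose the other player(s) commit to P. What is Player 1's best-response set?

u_1(A vs P) = 6
u_1(B vs P) = 5
u_1(C vs P) = 1
max payoff 6 at {A}

argmax u_1 = {A}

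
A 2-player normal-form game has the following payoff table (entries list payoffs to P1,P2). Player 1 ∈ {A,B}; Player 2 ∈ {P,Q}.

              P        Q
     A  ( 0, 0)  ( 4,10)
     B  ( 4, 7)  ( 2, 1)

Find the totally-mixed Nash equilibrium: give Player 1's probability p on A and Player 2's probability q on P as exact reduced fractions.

p=3/8, q=1/3

P1 indiff ⇒ q·0+(1-q)·4 = q·4+(1-q)·2 ⇒ q(-4) = (1-q)(-2) ⇒ q = 1/3
P2 indiff ⇒ p·0+(1-p)·7 = p·10+(1-p)·1 ⇒ p(-10) = (1-p)(-6) ⇒ p = 3/8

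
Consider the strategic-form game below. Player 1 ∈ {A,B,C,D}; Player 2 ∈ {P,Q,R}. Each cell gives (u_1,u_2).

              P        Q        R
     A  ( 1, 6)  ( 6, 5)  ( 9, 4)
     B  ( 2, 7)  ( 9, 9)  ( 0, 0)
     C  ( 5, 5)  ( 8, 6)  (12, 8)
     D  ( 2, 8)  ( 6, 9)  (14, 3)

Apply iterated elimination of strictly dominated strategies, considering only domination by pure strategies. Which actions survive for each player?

Survivors P1:{B,C,D} P2:{Q,R}

P1 drop A (C beats it: P:5>1 Q:8>6 R:12>9)
P2 drop P (Q beats it: B:9>7 C:6>5 D:9>8)
P1→{B,C,D} P2→{Q,R}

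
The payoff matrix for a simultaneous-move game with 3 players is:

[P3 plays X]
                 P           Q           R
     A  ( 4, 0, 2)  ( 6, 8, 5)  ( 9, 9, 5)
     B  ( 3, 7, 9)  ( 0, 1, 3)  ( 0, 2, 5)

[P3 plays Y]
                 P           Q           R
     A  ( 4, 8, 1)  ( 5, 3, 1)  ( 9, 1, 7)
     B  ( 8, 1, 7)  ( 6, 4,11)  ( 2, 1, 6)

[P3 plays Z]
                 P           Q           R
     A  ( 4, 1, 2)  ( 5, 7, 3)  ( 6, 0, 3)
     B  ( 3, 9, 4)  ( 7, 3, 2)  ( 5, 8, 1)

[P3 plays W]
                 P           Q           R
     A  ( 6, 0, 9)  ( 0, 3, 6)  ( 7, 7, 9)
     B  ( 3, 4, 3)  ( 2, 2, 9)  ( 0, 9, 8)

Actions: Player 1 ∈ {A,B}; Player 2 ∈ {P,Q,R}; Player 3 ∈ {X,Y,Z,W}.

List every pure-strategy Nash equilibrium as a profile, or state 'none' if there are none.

PSNE = {(A,R,W), (B,Q,Y)}

(A,P,X): not NE [P2→R gives 9>0; P3→W gives 9>2]
(A,P,Y): not NE [P1→B gives 8>4; P3→W gives 9>1]
(A,P,Z): not NE [P2→Q gives 7>1; P3→W gives 9>2]
(A,P,W): not NE [P2→R gives 7>0]
(A,Q,X): not NE [P2→R gives 9>8; P3→W gives 6>5]
(A,Q,Y): not NE [P1→B gives 6>5; P2→P gives 8>3; P3→W gives 6>1]
(A,Q,Z): not NE [P1→B gives 7>5; P3→W gives 6>3]
(A,Q,W): not NE [P1→B gives 2>0; P2→R gives 7>3]
(A,R,X): not NE [P3→W gives 9>5]
(A,R,Y): not NE [P2→P gives 8>1; P3→W gives 9>7]
(A,R,Z): not NE [P2→Q gives 7>0; P3→W gives 9>3]
(A,R,W): NE
(B,P,X): not NE [P1→A gives 4>3]
(B,P,Y): not NE [P2→Q gives 4>1; P3→X gives 9>7]
(B,P,Z): not NE [P1→A gives 4>3; P3→X gives 9>4]
(B,P,W): not NE [P1→A gives 6>3; P2→R gives 9>4; P3→X gives 9>3]
(B,Q,X): not NE [P1→A gives 6>0; P2→P gives 7>1; P3→Y gives 11>3]
(B,Q,Y): NE
(B,Q,Z): not NE [P2→P gives 9>3; P3→Y gives 11>2]
(B,Q,W): not NE [P2→R gives 9>2; P3→Y gives 11>9]
(B,R,X): not NE [P1→A gives 9>0; P2→P gives 7>2; P3→W gives 8>5]
(B,R,Y): not NE [P1→A gives 9>2; P2→Q gives 4>1; P3→W gives 8>6]
(B,R,Z): not NE [P1→A gives 6>5; P2→P gives 9>8; P3→W gives 8>1]
(B,R,W): not NE [P1→A gives 7>0]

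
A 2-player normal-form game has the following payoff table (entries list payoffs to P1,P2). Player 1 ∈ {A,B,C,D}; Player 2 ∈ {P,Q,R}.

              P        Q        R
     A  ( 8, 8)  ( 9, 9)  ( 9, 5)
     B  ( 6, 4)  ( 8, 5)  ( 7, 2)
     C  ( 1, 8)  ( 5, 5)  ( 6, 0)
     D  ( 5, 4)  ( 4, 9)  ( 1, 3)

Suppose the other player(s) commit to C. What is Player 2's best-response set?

u_2(P vs C) = 8
u_2(Q vs C) = 5
u_2(R vs C) = 0
max payoff 8 at {P}

argmax u_2 = {P}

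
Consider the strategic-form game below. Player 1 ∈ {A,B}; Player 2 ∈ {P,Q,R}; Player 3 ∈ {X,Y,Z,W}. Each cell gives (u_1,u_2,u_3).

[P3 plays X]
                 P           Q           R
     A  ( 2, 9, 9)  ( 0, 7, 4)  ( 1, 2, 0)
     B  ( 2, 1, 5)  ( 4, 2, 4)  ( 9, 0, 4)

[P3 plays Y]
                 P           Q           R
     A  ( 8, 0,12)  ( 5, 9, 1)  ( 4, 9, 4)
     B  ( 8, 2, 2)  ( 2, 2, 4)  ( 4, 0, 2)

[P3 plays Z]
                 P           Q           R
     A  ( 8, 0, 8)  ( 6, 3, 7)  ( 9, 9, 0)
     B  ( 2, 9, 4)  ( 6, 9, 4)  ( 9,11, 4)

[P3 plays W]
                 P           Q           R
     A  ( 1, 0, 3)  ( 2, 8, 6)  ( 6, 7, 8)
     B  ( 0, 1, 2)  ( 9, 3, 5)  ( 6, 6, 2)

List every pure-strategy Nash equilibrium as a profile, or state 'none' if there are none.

Nash profiles: (B,R,Z)

(A,P,X): not NE [P3→Y gives 12>9]
(A,P,Y): not NE [P2→R gives 9>0]
(A,P,Z): not NE [P2→R gives 9>0; P3→Y gives 12>8]
(A,P,W): not NE [P2→Q gives 8>0; P3→Y gives 12>3]
(A,Q,X): not NE [P1→B gives 4>0; P2→P gives 9>7; P3→Z gives 7>4]
(A,Q,Y): not NE [P3→Z gives 7>1]
(A,Q,Z): not NE [P2→R gives 9>3]
(A,Q,W): not NE [P1→B gives 9>2; P3→Z gives 7>6]
(A,R,X): not NE [P1→B gives 9>1; P2→P gives 9>2; P3→W gives 8>0]
(A,R,Y): not NE [P3→W gives 8>4]
(A,R,Z): not NE [P3→W gives 8>0]
(A,R,W): not NE [P2→Q gives 8>7]
(B,P,X): not NE [P2→Q gives 2>1]
(B,P,Y): not NE [P3→X gives 5>2]
(B,P,Z): not NE [P1→A gives 8>2; P2→R gives 11>9; P3→X gives 5>4]
(B,P,W): not NE [P1→A gives 1>0; P2→R gives 6>1; P3→X gives 5>2]
(B,Q,X): not NE [P3→W gives 5>4]
(B,Q,Y): not NE [P1→A gives 5>2; P3→W gives 5>4]
(B,Q,Z): not NE [P2→R gives 11>9; P3→W gives 5>4]
(B,Q,W): not NE [P2→R gives 6>3]
(B,R,X): not NE [P2→Q gives 2>0]
(B,R,Y): not NE [P2→Q gives 2>0; P3→Z gives 4>2]
(B,R,Z): NE
(B,R,W): not NE [P3→Z gives 4>2]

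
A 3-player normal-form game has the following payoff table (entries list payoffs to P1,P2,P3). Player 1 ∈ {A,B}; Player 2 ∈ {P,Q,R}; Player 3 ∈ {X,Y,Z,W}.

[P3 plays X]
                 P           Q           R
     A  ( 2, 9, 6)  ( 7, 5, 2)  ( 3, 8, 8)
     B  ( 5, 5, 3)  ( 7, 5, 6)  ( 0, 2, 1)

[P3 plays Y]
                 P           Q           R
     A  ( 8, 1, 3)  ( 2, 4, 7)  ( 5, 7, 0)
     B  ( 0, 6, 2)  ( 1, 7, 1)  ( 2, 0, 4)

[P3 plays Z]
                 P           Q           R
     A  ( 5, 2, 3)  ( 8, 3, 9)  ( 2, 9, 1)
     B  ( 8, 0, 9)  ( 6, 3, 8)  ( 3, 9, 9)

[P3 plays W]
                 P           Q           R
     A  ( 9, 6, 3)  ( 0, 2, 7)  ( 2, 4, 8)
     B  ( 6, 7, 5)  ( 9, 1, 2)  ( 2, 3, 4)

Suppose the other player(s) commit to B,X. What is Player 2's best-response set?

u_2(P vs B,X) = 5
u_2(Q vs B,X) = 5
u_2(R vs B,X) = 2
max payoff 5 at {P,Q}

argmax u_2 = {P,Q}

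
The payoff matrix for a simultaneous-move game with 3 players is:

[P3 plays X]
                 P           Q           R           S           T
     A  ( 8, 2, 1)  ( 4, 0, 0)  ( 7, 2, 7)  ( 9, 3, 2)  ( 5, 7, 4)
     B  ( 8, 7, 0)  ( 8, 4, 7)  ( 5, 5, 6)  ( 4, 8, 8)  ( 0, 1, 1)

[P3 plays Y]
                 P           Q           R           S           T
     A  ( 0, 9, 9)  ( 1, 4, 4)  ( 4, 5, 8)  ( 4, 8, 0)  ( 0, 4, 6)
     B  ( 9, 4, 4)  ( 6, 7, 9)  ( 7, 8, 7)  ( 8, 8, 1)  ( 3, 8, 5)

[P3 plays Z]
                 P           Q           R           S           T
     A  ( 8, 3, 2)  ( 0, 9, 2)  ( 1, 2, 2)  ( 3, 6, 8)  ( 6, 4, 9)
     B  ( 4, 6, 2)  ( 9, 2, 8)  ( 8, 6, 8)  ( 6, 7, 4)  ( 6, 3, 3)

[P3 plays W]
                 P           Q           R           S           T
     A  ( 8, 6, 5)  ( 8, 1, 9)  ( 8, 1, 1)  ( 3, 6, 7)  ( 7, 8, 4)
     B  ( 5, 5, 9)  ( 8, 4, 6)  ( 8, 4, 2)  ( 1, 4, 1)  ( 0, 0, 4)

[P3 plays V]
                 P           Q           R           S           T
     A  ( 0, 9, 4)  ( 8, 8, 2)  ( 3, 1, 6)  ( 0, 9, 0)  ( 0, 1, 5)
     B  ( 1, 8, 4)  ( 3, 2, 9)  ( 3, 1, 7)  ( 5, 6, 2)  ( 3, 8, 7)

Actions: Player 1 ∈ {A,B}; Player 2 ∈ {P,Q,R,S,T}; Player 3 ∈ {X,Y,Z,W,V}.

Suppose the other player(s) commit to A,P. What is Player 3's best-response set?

BR_3 = {Y}

u_3(X vs A,P) = 1
u_3(Y vs A,P) = 9
u_3(Z vs A,P) = 2
u_3(W vs A,P) = 5
u_3(V vs A,P) = 4
max payoff 9 at {Y}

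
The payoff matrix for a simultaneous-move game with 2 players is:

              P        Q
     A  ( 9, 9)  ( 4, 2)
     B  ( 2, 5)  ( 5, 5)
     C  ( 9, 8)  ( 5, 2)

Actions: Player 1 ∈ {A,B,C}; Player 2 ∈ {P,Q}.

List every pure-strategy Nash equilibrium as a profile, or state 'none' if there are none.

NE set: (A,P), (B,Q), (C,P)

(A,P): NE
(A,Q): not NE [P1→C gives 5>4; P2→P gives 9>2]
(B,P): not NE [P1→C gives 9>2]
(B,Q): NE
(C,P): NE
(C,Q): not NE [P2→P gives 8>2]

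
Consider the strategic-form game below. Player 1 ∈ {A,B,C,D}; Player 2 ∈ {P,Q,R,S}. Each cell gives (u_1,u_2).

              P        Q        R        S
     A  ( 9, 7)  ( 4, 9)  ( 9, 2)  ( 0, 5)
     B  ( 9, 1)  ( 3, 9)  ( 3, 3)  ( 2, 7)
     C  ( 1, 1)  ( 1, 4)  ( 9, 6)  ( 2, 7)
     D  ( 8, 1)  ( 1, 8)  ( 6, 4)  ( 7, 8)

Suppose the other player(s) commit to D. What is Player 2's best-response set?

u_2(P vs D) = 1
u_2(Q vs D) = 8
u_2(R vs D) = 4
u_2(S vs D) = 8
max payoff 8 at {Q,S}

P2 best: {Q,S}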